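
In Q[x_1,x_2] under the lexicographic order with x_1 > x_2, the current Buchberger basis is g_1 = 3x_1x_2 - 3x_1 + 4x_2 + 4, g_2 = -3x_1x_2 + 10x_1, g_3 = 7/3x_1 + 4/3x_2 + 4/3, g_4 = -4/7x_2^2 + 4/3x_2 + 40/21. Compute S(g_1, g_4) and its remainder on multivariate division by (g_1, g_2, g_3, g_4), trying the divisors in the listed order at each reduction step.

lcm(LM(g_1), LM(g_4)) = x_1x_2^2.
S = (lcm/LT(g_1))·g_1 − (lcm/LT(g_4))·g_4 = 4/3x_1x_2 + 10/3x_1 + 4/3x_2^2 + 4/3x_2.
Reduce S modulo (g_1, g_2, g_3, g_4) in that order:
  leading term x_1x_2: subtract (4/9)·g_1 from 4/3x_1x_2 + 10/3x_1 + 4/3x_2^2 + 4/3x_2 → 14/3x_1 + 4/3x_2^2 - 4/9x_2 - 16/9
  leading term x_1: subtract (2)·g_3 from 14/3x_1 + 4/3x_2^2 - 4/9x_2 - 16/9 → 4/3x_2^2 - 28/9x_2 - 40/9
  leading term x_2^2: subtract (-7/3)·g_4 from 4/3x_2^2 - 28/9x_2 - 40/9 → 0
The remainder is 0, so this S-polynomial contributes no new basis element.

S(g_1, g_4) = 4/3x_1x_2 + 10/3x_1 + 4/3x_2^2 + 4/3x_2; remainder on division = 0.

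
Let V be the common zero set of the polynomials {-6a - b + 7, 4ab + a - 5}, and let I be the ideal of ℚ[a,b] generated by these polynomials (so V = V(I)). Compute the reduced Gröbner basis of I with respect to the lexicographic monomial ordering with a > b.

G = {a + ⅙b - 7/6, b² - 27/4b + 23/4}

This is the nonlinear analogue of row-reducing a linear system.

f_1 = -6a - b + 7, LT = a.
f_2 = 4ab + a - 5, LT = ab.

S(f_1,f_2): lcm = ab. S = -¼a + ⅙b² - 7/6b + 5/4.
  leading term a: subtract (1/24)·f_1 from -¼a + ⅙b² - 7/6b + 5/4 → ⅙b² - 9/8b + 23/24
  leading term b²: no divisor's leading term divides it; move ⅙b² to the remainder.
  leading term b: no divisor's leading term divides it; move -9/8b to the remainder.
  leading term 1: no divisor's leading term divides it; move 23/24 to the remainder.
  remainder ⅙b² - 9/8b + 23/24 ≠ 0; add g_3 = ⅙b² - 9/8b + 23/24 to the basis.

S(f_1,g_3): leading monomials are coprime, so the S-polynomial reduces to 0 (Buchberger's first criterion).
S(f_2,g_3): lcm = ab². S = 7ab - 23/4a - 5/4b.
  leading term ab: subtract (-7/6b)·f_1 from 7ab - 23/4a - 5/4b → -23/4a - 7/6b² + 83/12b
  leading term a: subtract (23/24)·f_1 from -23/4a - 7/6b² + 83/12b → -7/6b² + 63/8b - 161/24
  leading term b²: subtract (-7)·g_3 from -7/6b² + 63/8b - 161/24 → 0
  remainder 0.

Every S-polynomial of the final basis reduces to 0, so we have a Gröbner basis.
Inter-reduce: drop elements whose leading term is divisible by another's, tail-reduce, and make monic.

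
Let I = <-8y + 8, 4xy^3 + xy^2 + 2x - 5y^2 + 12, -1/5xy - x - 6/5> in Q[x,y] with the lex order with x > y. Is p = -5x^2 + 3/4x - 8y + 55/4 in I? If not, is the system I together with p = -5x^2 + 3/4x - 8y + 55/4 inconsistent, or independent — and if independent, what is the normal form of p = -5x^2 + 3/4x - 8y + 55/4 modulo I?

-5x^2 + 3/4x - 8y + 55/4 lies in I (it reduces to 0).

First compute the reduced Gröbner basis of I by Buchberger's algorithm.
f_1 = -8y + 8, LT = y.
f_2 = 4xy^3 + xy^2 + 2x - 5y^2 + 12, LT = xy^3.
f_3 = -1/5xy - x - 6/5, LT = xy.

S(f_1,f_2): lcm = xy^3. S = -5/4xy^2 - 1/2x + 5/4y^2 - 3.
  leading term xy^2: subtract (5/32xy)·f_1 from -5/4xy^2 - 1/2x + 5/4y^2 - 3 → -5/4xy - 1/2x + 5/4y^2 - 3
  leading term xy: subtract (5/32x)·f_1 from -5/4xy - 1/2x + 5/4y^2 - 3 → -7/4x + 5/4y^2 - 3
  leading term x: no divisor's leading term divides it; move -7/4x to the remainder.
  leading term y^2: subtract (-5/32y)·f_1 from 5/4y^2 - 3 → 5/4y - 3
  leading term y: subtract (-5/32)·f_1 from 5/4y - 3 → -7/4
  leading term 1: no divisor's leading term divides it; move -7/4 to the remainder.
  remainder -7/4x - 7/4 ≠ 0; add h_4 = -7/4x - 7/4 to the basis.

The other S-polynomials (S(f_1,f_3), S(f_2,f_3), S(f_1,h_4), S(f_2,h_4), S(f_3,h_4)) all reduce to 0 modulo the current basis, so we have a Gröbner basis.
Inter-reduce: drop elements whose leading term is divisible by another's, tail-reduce, and make monic.
Reduced Gröbner basis: {x + 1, y - 1}.
Label its elements g_1 = x + 1, g_2 = y - 1.

Reduce p = -5x^2 + 3/4x - 8y + 55/4 modulo G:
  leading term x^2: subtract (-5x)·g_1 from -5x^2 + 3/4x - 8y + 55/4 → 23/4x - 8y + 55/4
  leading term x: subtract (23/4)·g_1 from 23/4x - 8y + 55/4 → -8y + 8
  leading term y: subtract (-8)·g_2 from -8y + 8 → 0
  normal form = 0.
Since the normal form is 0, p ∈ I.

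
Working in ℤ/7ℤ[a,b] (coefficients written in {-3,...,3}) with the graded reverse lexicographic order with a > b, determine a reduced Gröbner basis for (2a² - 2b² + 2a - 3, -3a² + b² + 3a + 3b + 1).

f_1 = 2a² - 2b² + 2a - 3, LT = a².
f_2 = -3a² + b² + 3a + 3b + 1, LT = a².

S(f_1,f_2): lcm = a². S = -3b² + 2a + b.
  leading term b²: no divisor's leading term divides it; move -3b² to the remainder.
  leading term a: no divisor's leading term divides it; move 2a to the remainder.
  leading term b: no divisor's leading term divides it; move b to the remainder.
  remainder -3b² + 2a + b ≠ 0; add g_3 = -3b² + 2a + b to the basis.

The other S-polynomials (S(f_1,g_3), S(f_2,g_3)) all reduce to 0 modulo the current basis, so we have a Gröbner basis.
Inter-reduce: drop elements whose leading term is divisible by another's, tail-reduce, and make monic.

G = {a² - 2a + 2b + 2, b² - 3a + 2b}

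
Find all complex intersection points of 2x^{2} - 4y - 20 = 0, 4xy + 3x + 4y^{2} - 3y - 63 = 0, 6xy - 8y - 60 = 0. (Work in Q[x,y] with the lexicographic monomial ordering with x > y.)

{(-2, -3)}

Compute a lex Gröbner basis by Buchberger's algorithm.
f_1 = 2x^{2} - 4y - 20, LT = x^{2}.
f_2 = 4xy + 3x + 4y^{2} - 3y - 63, LT = xy.
f_3 = 6xy - 8y - 60, LT = xy.

S(f_1,f_2): lcm = x^{2}y. S = -\tfrac{3}{4}x^{2} - xy^{2} + \tfrac{3}{4}xy + \tfrac{63}{4}x - 2y^{2} - 10y.
  reduce S modulo (f_1, f_2, f_3):
  remainder \tfrac{117}{8}x + y^{3} - \tfrac{17}{4}y^{2} - \tfrac{209}{8}y + \tfrac{129}{8} ≠ 0; add h_4 = \tfrac{117}{8}x + y^{3} - \tfrac{17}{4}y^{2} - \tfrac{209}{8}y + \tfrac{129}{8} to the basis.

S(f_1,f_3): lcm = x^{2}y. S = \tfrac{4}{3}xy + 10x - 2y^{2} - 10y.
  reduce S modulo (f_1, f_2, f_3, h_4):
  remainder -\tfrac{8}{13}y^{3} - \tfrac{28}{39}y^{2} + \tfrac{92}{13}y + \tfrac{144}{13} ≠ 0; add h_5 = -\tfrac{8}{13}y^{3} - \tfrac{28}{39}y^{2} + \tfrac{92}{13}y + \tfrac{144}{13} to the basis.

S(f_2,f_3): lcm = xy. S = \tfrac{3}{4}x + y^{2} + \tfrac{7}{12}y - \tfrac{23}{4}.
  reduce S modulo (f_1, f_2, f_3, h_4, h_5):
  remainder \tfrac{23}{18}y^{2} + \tfrac{4}{3}y - \tfrac{15}{2} ≠ 0; add h_6 = \tfrac{23}{18}y^{2} + \tfrac{4}{3}y - \tfrac{15}{2} to the basis.

S(f_2,h_5): lcm = xy^{3}. S = -\tfrac{5}{12}xy^{2} + \tfrac{23}{2}xy + 18x + y^{4} - \tfrac{3}{4}y^{3} - \tfrac{63}{4}y^{2}.
  reduce S modulo (f_1, f_2, f_3, h_4, h_5, h_6):
  remainder \tfrac{8801}{368}y + \tfrac{26403}{368} ≠ 0; add h_7 = \tfrac{8801}{368}y + \tfrac{26403}{368} to the basis.

The other S-polynomials (S(f_1,h_4), S(f_2,h_4), S(f_3,h_4), S(f_1,h_5), S(f_3,h_5), S(h_4,h_5), S(f_1,h_6), S(f_2,h_6), S(f_3,h_6), S(h_4,h_6), S(h_5,h_6), S(f_1,h_7), S(f_2,h_7), S(f_3,h_7), S(h_4,h_7), S(h_5,h_7), S(h_6,h_7)) all reduce to 0 modulo the current basis, so we have a Gröbner basis.
Inter-reduce: drop elements whose leading term is divisible by another's, tail-reduce, and make monic.
Reduced Gröbner basis: {x + 2, y + 3}.

Elimination: the polynomial y + 3 lies in the elimination ideal for y, so y ∈ {-3}. For each such y, the remaining basis elements (now univariate) give the rest of the solution.
  y = -3: the earlier basis element becomes x + 2 = 0, giving x = -2 — point (-2, -3).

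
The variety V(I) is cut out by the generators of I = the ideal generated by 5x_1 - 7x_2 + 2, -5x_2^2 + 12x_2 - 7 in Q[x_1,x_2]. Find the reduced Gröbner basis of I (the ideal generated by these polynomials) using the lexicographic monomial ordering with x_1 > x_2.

G = {x_1 - 7/5x_2 + 2/5, x_2^2 - 12/5x_2 + 7/5}

The reduced Gröbner basis is the canonical form of the ideal for this ordering.

f_1 = 5x_1 - 7x_2 + 2, LT = x_1.
f_2 = -5x_2^2 + 12x_2 - 7, LT = x_2^2.

The S-polynomials (S(f_1,f_2)) all reduce to 0 modulo the current basis, so we have a Gröbner basis.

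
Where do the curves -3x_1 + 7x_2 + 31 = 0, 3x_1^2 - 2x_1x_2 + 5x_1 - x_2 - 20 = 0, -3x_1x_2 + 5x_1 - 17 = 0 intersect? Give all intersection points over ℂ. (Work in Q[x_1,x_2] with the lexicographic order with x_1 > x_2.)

Compute a lex Gröbner basis by Buchberger's algorithm.
f_1 = -3x_1 + 7x_2 + 31, LT = x_1.
f_2 = 3x_1^2 - 2x_1x_2 + 5x_1 - x_2 - 20, LT = x_1^2.
f_3 = -3x_1x_2 + 5x_1 - 17, LT = x_1x_2.

S(f_1,f_2): lcm = x_1^2. S = -5/3x_1x_2 - 12x_1 + 1/3x_2 + 20/3.
  leading term x_1x_2: subtract (5/9x_2)·f_1 from -5/3x_1x_2 - 12x_1 + 1/3x_2 + 20/3 → -12x_1 - 35/9x_2^2 - 152/9x_2 + 20/3
  leading term x_1: subtract (4)·f_1 from -12x_1 - 35/9x_2^2 - 152/9x_2 + 20/3 → -35/9x_2^2 - 404/9x_2 - 352/3
  leading term x_2^2: no divisor's leading term divides it; move -35/9x_2^2 to the remainder.
  leading term x_2: no divisor's leading term divides it; move -404/9x_2 to the remainder.
  leading term 1: no divisor's leading term divides it; move -352/3 to the remainder.
  remainder -35/9x_2^2 - 404/9x_2 - 352/3 ≠ 0; add h_4 = -35/9x_2^2 - 404/9x_2 - 352/3 to the basis.

S(f_1,f_3): lcm = x_1x_2. S = 5/3x_1 - 7/3x_2^2 - 31/3x_2 - 17/3.
  leading term x_1: subtract (-5/9)·f_1 from 5/3x_1 - 7/3x_2^2 - 31/3x_2 - 17/3 → -7/3x_2^2 - 58/9x_2 + 104/9
  leading term x_2^2: subtract (3/5)·h_4 from -7/3x_2^2 - 58/9x_2 + 104/9 → 922/45x_2 + 3688/45
  leading term x_2: no divisor's leading term divides it; move 922/45x_2 to the remainder.
  leading term 1: no divisor's leading term divides it; move 3688/45 to the remainder.
  remainder 922/45x_2 + 3688/45 ≠ 0; add h_5 = 922/45x_2 + 3688/45 to the basis.

The other S-polynomials (S(f_2,f_3), S(f_1,h_4), S(f_2,h_4), S(f_3,h_4), S(f_1,h_5), S(f_2,h_5), S(f_3,h_5), S(h_4,h_5)) all reduce to 0 modulo the current basis, so we have a Gröbner basis.
Inter-reduce: drop elements whose leading term is divisible by another's, tail-reduce, and make monic.
Reduced Gröbner basis: {x_1 - 1, x_2 + 4}.

Since the basis is lex-ordered, x_2 + 4 is univariate in x_2. Its roots are {-4}. Back-substituting each root into the other basis elements fixes the other coordinates.
  x_2 = -4: the earlier basis element becomes x_1 - 1 = 0, giving x_1 = 1 — point (1, -4).
Check: every point annihilates each of the original generators.

{(1, -4)}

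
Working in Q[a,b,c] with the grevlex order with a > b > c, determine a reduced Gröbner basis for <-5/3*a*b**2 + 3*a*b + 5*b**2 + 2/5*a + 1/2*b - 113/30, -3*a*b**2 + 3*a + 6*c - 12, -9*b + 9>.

G = {a + 1, b - 1, c - 2}

f_1 = -5/3*a*b**2 + 3*a*b + 5*b**2 + 2/5*a + 1/2*b - 113/30, LT = a*b**2.
f_2 = -3*a*b**2 + 3*a + 6*c - 12, LT = a*b**2.
f_3 = -9*b + 9, LT = b.

S(f_1,f_2): lcm = a*b**2. S = -9/5*a*b - 3*b**2 + 19/25*a - 3/10*b + 2*c - 87/50.
  leading term a*b: subtract (1/5*a)·f_3 from -9/5*a*b - 3*b**2 + 19/25*a - 3/10*b + 2*c - 87/50 → -3*b**2 - 26/25*a - 3/10*b + 2*c - 87/50
  leading term b**2: subtract (1/3*b)·f_3 from -3*b**2 - 26/25*a - 3/10*b + 2*c - 87/50 → -26/25*a - 33/10*b + 2*c - 87/50
  leading term a: no divisor's leading term divides it; move -26/25*a to the remainder.
  leading term b: subtract (11/30)·f_3 from -33/10*b + 2*c - 87/50 → 2*c - 126/25
  leading term c: no divisor's leading term divides it; move 2*c to the remainder.
  leading term 1: no divisor's leading term divides it; move -126/25 to the remainder.
  remainder -26/25*a + 2*c - 126/25 ≠ 0; add g_4 = -26/25*a + 2*c - 126/25 to the basis.

S(f_1,f_3): lcm = a*b**2. S = -4/5*a*b - 3*b**2 - 6/25*a - 3/10*b + 113/50.
  leading term a*b: subtract (4/45*a)·f_3 from -4/5*a*b - 3*b**2 - 6/25*a - 3/10*b + 113/50 → -3*b**2 - 26/25*a - 3/10*b + 113/50
  leading term b**2: subtract (1/3*b)·f_3 from -3*b**2 - 26/25*a - 3/10*b + 113/50 → -26/25*a - 33/10*b + 113/50
  leading term a: subtract (1)·g_4 from -26/25*a - 33/10*b + 113/50 → -33/10*b - 2*c + 73/10
  leading term b: subtract (11/30)·f_3 from -33/10*b - 2*c + 73/10 → -2*c + 4
  leading term c: no divisor's leading term divides it; move -2*c to the remainder.
  leading term 1: no divisor's leading term divides it; move 4 to the remainder.
  remainder -2*c + 4 ≠ 0; add g_5 = -2*c + 4 to the basis.

S(f_2,f_3): lcm = a*b**2. S = a*b - a - 2*c + 4.
  leading term a*b: subtract (-1/9*a)·f_3 from a*b - a - 2*c + 4 → -2*c + 4
  leading term c: subtract (1)·g_5 from -2*c + 4 → 0
  remainder 0.

S(f_1,g_4): lcm = a*b**2. S = 25/13*b**2*c - 9/5*a*b - 102/13*b**2 - 6/25*a - 3/10*b + 113/50.
  leading term b**2*c: subtract (-25/117*b*c)·f_3 from 25/13*b**2*c - 9/5*a*b - 102/13*b**2 - 6/25*a - 3/10*b + 113/50 → -9/5*a*b - 102/13*b**2 + 25/13*b*c - 6/25*a - 3/10*b + 113/50
  leading term a*b: subtract (1/5*a)·f_3 from -9/5*a*b - 102/13*b**2 + 25/13*b*c - 6/25*a - 3/10*b + 113/50 → -102/13*b**2 + 25/13*b*c - 51/25*a - 3/10*b + 113/50
  leading term b**2: subtract (34/39*b)·f_3 from -102/13*b**2 + 25/13*b*c - 51/25*a - 3/10*b + 113/50 → 25/13*b*c - 51/25*a - 1059/130*b + 113/50
  leading term b*c: subtract (-25/117*c)·f_3 from 25/13*b*c - 51/25*a - 1059/130*b + 113/50 → -51/25*a - 1059/130*b + 25/13*c + 113/50
  leading term a: subtract (51/26)·g_4 from -51/25*a - 1059/130*b + 25/13*c + 113/50 → -1059/130*b - 2*c + 1579/130
  leading term b: subtract (353/390)·f_3 from -1059/130*b - 2*c + 1579/130 → -2*c + 4
  leading term c: subtract (1)·g_5 from -2*c + 4 → 0
  remainder 0.

S(f_2,g_4): lcm = a*b**2. S = 25/13*b**2*c - 63/13*b**2 - a - 2*c + 4.
  leading term b**2*c: subtract (-25/117*b*c)·f_3 from 25/13*b**2*c - 63/13*b**2 - a - 2*c + 4 → -63/13*b**2 + 25/13*b*c - a - 2*c + 4
  leading term b**2: subtract (7/13*b)·f_3 from -63/13*b**2 + 25/13*b*c - a - 2*c + 4 → 25/13*b*c - a - 63/13*b - 2*c + 4
  leading term b*c: subtract (-25/117*c)·f_3 from 25/13*b*c - a - 63/13*b - 2*c + 4 → -a - 63/13*b - 1/13*c + 4
  leading term a: subtract (25/26)·g_4 from -a - 63/13*b - 1/13*c + 4 → -63/13*b - 2*c + 115/13
  leading term b: subtract (7/13)·f_3 from -63/13*b - 2*c + 115/13 → -2*c + 4
  leading term c: subtract (1)·g_5 from -2*c + 4 → 0
  remainder 0.

S(f_3,g_4): leading monomials are coprime, so the S-polynomial reduces to 0 (Buchberger's first criterion).
S(f_1,g_5): leading monomials are coprime, so the S-polynomial reduces to 0 (Buchberger's first criterion).
S(f_2,g_5): leading monomials are coprime, so the S-polynomial reduces to 0 (Buchberger's first criterion).
S(f_3,g_5): leading monomials are coprime, so the S-polynomial reduces to 0 (Buchberger's first criterion).
S(g_4,g_5): leading monomials are coprime, so the S-polynomial reduces to 0 (Buchberger's first criterion).
Every S-polynomial of the final basis reduces to 0, so we have a Gröbner basis.
Inter-reduce: drop elements whose leading term is divisible by another's, tail-reduce, and make monic.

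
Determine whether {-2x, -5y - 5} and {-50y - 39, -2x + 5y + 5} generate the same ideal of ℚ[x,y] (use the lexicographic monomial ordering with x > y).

No, the ideals differ.

Since reduced Gröbner bases are canonical representatives of ideals under a given ordering, it suffices to compute and compare them.
Buchberger on the first generating set:
f_1 = -2x, LT = x.
f_2 = -5y - 5, LT = y.

The S-polynomials (S(f_1,f_2)) all reduce to 0 modulo the current basis, so we have a Gröbner basis.
Inter-reduce: drop elements whose leading term is divisible by another's, tail-reduce, and make monic.
Reduced Gröbner basis: {x, y + 1}.

Buchberger on the second generating set:
h_1 = -50y - 39, LT = y.
h_2 = -2x + 5y + 5, LT = x.

The S-polynomials (S(h_1,h_2)) all reduce to 0 modulo the current basis, so we have a Gröbner basis.
Inter-reduce: drop elements whose leading term is divisible by another's, tail-reduce, and make monic.
Reduced Gröbner basis: {x - 11/20, y + 39/50}.

Since the reduced bases disagree, the two ideals are not the same.
The same test decides containment: I ⊆ J iff every generator of I reduces to 0 modulo a Gröbner basis of J.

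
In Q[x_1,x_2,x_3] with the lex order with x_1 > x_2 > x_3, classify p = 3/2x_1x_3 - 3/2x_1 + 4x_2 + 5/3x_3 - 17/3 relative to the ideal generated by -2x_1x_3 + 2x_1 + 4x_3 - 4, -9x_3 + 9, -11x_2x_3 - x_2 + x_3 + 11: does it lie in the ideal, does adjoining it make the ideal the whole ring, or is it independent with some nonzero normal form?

First compute the reduced Gröbner basis of I by Buchberger's algorithm.
f_1 = -2x_1x_3 + 2x_1 + 4x_3 - 4, LT = x_1x_3.
f_2 = -9x_3 + 9, LT = x_3.
f_3 = -11x_2x_3 - x_2 + x_3 + 11, LT = x_2x_3.

S(f_1,f_3): lcm = x_1x_2x_3. S = -12/11x_1x_2 + 1/11x_1x_3 + x_1 - 2x_2x_3 + 2x_2.
  leading term x_1x_2: no divisor's leading term divides it; move -12/11x_1x_2 to the remainder.
  leading term x_1x_3: subtract (-1/22)·f_1 from 1/11x_1x_3 + x_1 - 2x_2x_3 + 2x_2 → 12/11x_1 - 2x_2x_3 + 2x_2 + 2/11x_3 - 2/11
  leading term x_1: no divisor's leading term divides it; move 12/11x_1 to the remainder.
  leading term x_2x_3: subtract (2/9x_2)·f_2 from -2x_2x_3 + 2x_2 + 2/11x_3 - 2/11 → 2/11x_3 - 2/11
  leading term x_3: subtract (-2/99)·f_2 from 2/11x_3 - 2/11 → 0
  remainder -12/11x_1x_2 + 12/11x_1 ≠ 0; add h_4 = -12/11x_1x_2 + 12/11x_1 to the basis.

S(f_2,f_3): lcm = x_2x_3. S = -12/11x_2 + 1/11x_3 + 1.
  leading term x_2: no divisor's leading term divides it; move -12/11x_2 to the remainder.
  leading term x_3: subtract (-1/99)·f_2 from 1/11x_3 + 1 → 12/11
  leading term 1: no divisor's leading term divides it; move 12/11 to the remainder.
  remainder -12/11x_2 + 12/11 ≠ 0; add h_5 = -12/11x_2 + 12/11 to the basis.

The other S-polynomials (S(f_1,f_2), S(f_1,h_4), S(f_2,h_4), S(f_3,h_4), S(f_1,h_5), S(f_2,h_5), S(f_3,h_5), S(h_4,h_5)) all reduce to 0 modulo the current basis, so we have a Gröbner basis.
Inter-reduce: drop elements whose leading term is divisible by another's, tail-reduce, and make monic.
Reduced Gröbner basis: {x_2 - 1, x_3 - 1}.
Label its elements g_1 = x_2 - 1, g_2 = x_3 - 1.

Reduce p = 3/2x_1x_3 - 3/2x_1 + 4x_2 + 5/3x_3 - 17/3 modulo G:
  leading term x_1x_3: subtract (3/2x_1)·g_2 from 3/2x_1x_3 - 3/2x_1 + 4x_2 + 5/3x_3 - 17/3 → 4x_2 + 5/3x_3 - 17/3
  leading term x_2: subtract (4)·g_1 from 4x_2 + 5/3x_3 - 17/3 → 5/3x_3 - 5/3
  leading term x_3: subtract (5/3)·g_2 from 5/3x_3 - 5/3 → 0
  normal form = 0.
Since the normal form is 0, p ∈ I.

3/2x_1x_3 - 3/2x_1 + 4x_2 + 5/3x_3 - 17/3 lies in I (it reduces to 0).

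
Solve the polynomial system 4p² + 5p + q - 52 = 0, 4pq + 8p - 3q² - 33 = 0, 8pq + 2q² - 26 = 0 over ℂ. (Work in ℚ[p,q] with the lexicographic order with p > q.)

Compute a lex Gröbner basis by Buchberger's algorithm.
f_1 = 4p² + 5p + q - 52, LT = p².
f_2 = 4pq + 8p - 3q² - 33, LT = pq.
f_3 = 8pq + 2q² - 26, LT = pq.

S(f_1,f_2): lcm = p²q. S = -2p² + ¾pq² + 5/4pq + 33/4p + ¼q² - 13q.
  leading term p²: subtract (-½)·f_1 from -2p² + ¾pq² + 5/4pq + 33/4p + ¼q² - 13q → ¾pq² + 5/4pq + 43/4p + ¼q² - 25/2q - 26
  leading term pq²: subtract (3/16q)·f_2 from ¾pq² + 5/4pq + 43/4p + ¼q² - 25/2q - 26 → -¼pq + 43/4p + 9/16q³ + ¼q² - 101/16q - 26
  leading term pq: subtract (-1/16)·f_2 from -¼pq + 43/4p + 9/16q³ + ¼q² - 101/16q - 26 → 45/4p + 9/16q³ + 1/16q² - 101/16q - 449/16
  leading term p: no divisor's leading term divides it; move 45/4p to the remainder.
  leading term q³: no divisor's leading term divides it; move 9/16q³ to the remainder.
  leading term q²: no divisor's leading term divides it; move 1/16q² to the remainder.
  leading term q: no divisor's leading term divides it; move -101/16q to the remainder.
  leading term 1: no divisor's leading term divides it; move -449/16 to the remainder.
  remainder 45/4p + 9/16q³ + 1/16q² - 101/16q - 449/16 ≠ 0; add h_4 = 45/4p + 9/16q³ + 1/16q² - 101/16q - 449/16 to the basis.

S(f_1,f_3): lcm = p²q. S = -¼pq² + 5/4pq + 13/4p + ¼q² - 13q.
  leading term pq²: subtract (-1/16q)·f_2 from -¼pq² + 5/4pq + 13/4p + ¼q² - 13q → 7/4pq + 13/4p - 3/16q³ + ¼q² - 241/16q
  leading term pq: subtract (7/16)·f_2 from 7/4pq + 13/4p - 3/16q³ + ¼q² - 241/16q → -¼p - 3/16q³ + 25/16q² - 241/16q + 231/16
  leading term p: subtract (-1/45)·h_4 from -¼p - 3/16q³ + 25/16q² - 241/16q + 231/16 → -7/40q³ + 563/360q² - 5473/360q + 4973/360
  leading term q³: no divisor's leading term divides it; move -7/40q³ to the remainder.
  leading term q²: no divisor's leading term divides it; move 563/360q² to the remainder.
  leading term q: no divisor's leading term divides it; move -5473/360q to the remainder.
  leading term 1: no divisor's leading term divides it; move 4973/360 to the remainder.
  remainder -7/40q³ + 563/360q² - 5473/360q + 4973/360 ≠ 0; add h_5 = -7/40q³ + 563/360q² - 5473/360q + 4973/360 to the basis.

S(f_2,f_3): lcm = pq. S = 2p - q² - 5.
  leading term p: subtract (8/45)·h_4 from 2p - q² - 5 → -1/10q³ - 91/90q² + 101/90q - 1/90
  leading term q³: subtract (4/7)·h_5 from -1/10q³ - 91/90q² + 101/90q - 1/90 → -40/21q² + 206/21q - 166/21
  leading term q²: no divisor's leading term divides it; move -40/21q² to the remainder.
  leading term q: no divisor's leading term divides it; move 206/21q to the remainder.
  leading term 1: no divisor's leading term divides it; move -166/21 to the remainder.
  remainder -40/21q² + 206/21q - 166/21 ≠ 0; add h_6 = -40/21q² + 206/21q - 166/21 to the basis.

S(f_1,h_4): lcm = p². S = -1/20pq³ - 1/180pq² + 101/180pq + 337/90p + ¼q - 13.
  leading term pq³: subtract (-1/80q²)·f_2 from -1/20pq³ - 1/180pq² + 101/180pq + 337/90p + ¼q - 13 → 17/180pq² + 101/180pq + 337/90p - 3/80q⁴ - 33/80q² + ¼q - 13
  leading term pq²: subtract (17/720q)·f_2 from 17/180pq² + 101/180pq + 337/90p - 3/80q⁴ - 33/80q² + ¼q - 13 → 67/180pq + 337/90p - 3/80q⁴ + 17/240q³ - 33/80q² + 247/240q - 13
  leading term pq: subtract (67/720)·f_2 from 67/180pq + 337/90p - 3/80q⁴ + 17/240q³ - 33/80q² + 247/240q - 13 → 3p - 3/80q⁴ + 17/240q³ - 2/15q² + 247/240q - 2383/240
  leading term p: subtract (4/15)·h_4 from 3p - 3/80q⁴ + 17/240q³ - 2/15q² + 247/240q - 2383/240 → -3/80q⁴ - 19/240q³ - 3/20q² + 217/80q - 587/240
  leading term q⁴: subtract (3/14q)·h_5 from -3/80q⁴ - 19/240q³ - 3/20q² + 217/80q - 587/240 → -29/70q³ + 5221/1680q² - 26/105q - 587/240
  leading term q³: subtract (116/49)·h_5 from -29/70q³ + 5221/1680q² - 26/105q - 587/240 → -4195/7056q² + 31525/882q - 248005/7056
  leading term q²: subtract (839/2688)·h_6 from -4195/7056q² + 31525/882q - 248005/7056 → 14641/448q - 14641/448
  leading term q: no divisor's leading term divides it; move 14641/448q to the remainder.
  leading term 1: no divisor's leading term divides it; move -14641/448 to the remainder.
  remainder 14641/448q - 14641/448 ≠ 0; add h_7 = 14641/448q - 14641/448 to the basis.

The other S-polynomials (S(f_2,h_4), S(f_3,h_4), S(f_1,h_5), S(f_2,h_5), S(f_3,h_5), S(h_4,h_5), S(f_1,h_6), S(f_2,h_6), S(f_3,h_6), S(h_4,h_6), S(h_5,h_6), S(f_1,h_7), S(f_2,h_7), S(f_3,h_7), S(h_4,h_7), S(h_5,h_7), S(h_6,h_7)) all reduce to 0 modulo the current basis, so we have a Gröbner basis.
Inter-reduce: drop elements whose leading term is divisible by another's, tail-reduce, and make monic.
Reduced Gröbner basis: {p - 3, q - 1}.

Elimination: the polynomial q - 1 lies in the elimination ideal for q, so q ∈ {1}. For each such q, the remaining basis elements (now univariate) give the rest of the solution.
  q = 1: the earlier basis element becomes p - 3 = 0, giving p = 3 — point (3, 1).

{(3, 1)}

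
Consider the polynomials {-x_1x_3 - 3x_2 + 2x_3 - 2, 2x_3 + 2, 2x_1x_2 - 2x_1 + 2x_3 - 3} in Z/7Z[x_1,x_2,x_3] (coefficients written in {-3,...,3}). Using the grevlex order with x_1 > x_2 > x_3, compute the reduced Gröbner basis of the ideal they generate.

f_1 = -x_1x_3 - 3x_2 + 2x_3 - 2, LT = x_1x_3.
f_2 = 2x_3 + 2, LT = x_3.
f_3 = 2x_1x_2 - 2x_1 + 2x_3 - 3, LT = x_1x_2.

S(f_1,f_2): lcm = x_1x_3. S = -x_1 + 3x_2 - 2x_3 + 2.
  leading term x_1: no divisor's leading term divides it; move -x_1 to the remainder.
  leading term x_2: no divisor's leading term divides it; move 3x_2 to the remainder.
  leading term x_3: subtract (-1)·f_2 from -2x_3 + 2 → -3
  leading term 1: no divisor's leading term divides it; move -3 to the remainder.
  remainder -x_1 + 3x_2 - 3 ≠ 0; add g_4 = -x_1 + 3x_2 - 3 to the basis.

S(f_1,f_3): lcm = x_1x_2x_3. S = 3x_2^2 + x_1x_3 - 2x_2x_3 - x_3^2 + 2x_2 - 2x_3.
  leading term x_2^2: no divisor's leading term divides it; move 3x_2^2 to the remainder.
  leading term x_1x_3: subtract (-1)·f_1 from x_1x_3 - 2x_2x_3 - x_3^2 + 2x_2 - 2x_3 → -2x_2x_3 - x_3^2 - x_2 - 2
  leading term x_2x_3: subtract (-x_2)·f_2 from -2x_2x_3 - x_3^2 - x_2 - 2 → -x_3^2 + x_2 - 2
  leading term x_3^2: subtract (3x_3)·f_2 from -x_3^2 + x_2 - 2 → x_2 + x_3 - 2
  leading term x_2: no divisor's leading term divides it; move x_2 to the remainder.
  leading term x_3: subtract (-3)·f_2 from x_3 - 2 → -3
  leading term 1: no divisor's leading term divides it; move -3 to the remainder.
  remainder 3x_2^2 + x_2 - 3 ≠ 0; add g_5 = 3x_2^2 + x_2 - 3 to the basis.

S(f_2,f_3): leading monomials are coprime, so the S-polynomial reduces to 0 (Buchberger's first criterion).
S(f_1,g_4): lcm = x_1x_3. S = 3x_2x_3 + 3x_2 + 2x_3 + 2.
  leading term x_2x_3: subtract (-2x_2)·f_2 from 3x_2x_3 + 3x_2 + 2x_3 + 2 → 2x_3 + 2
  leading term x_3: subtract (1)·f_2 from 2x_3 + 2 → 0
  remainder 0.

S(f_2,g_4): leading monomials are coprime, so the S-polynomial reduces to 0 (Buchberger's first criterion).
S(f_3,g_4): lcm = x_1x_2. S = 3x_2^2 - x_1 - 3x_2 + x_3 + 2.
  leading term x_2^2: subtract (1)·g_5 from 3x_2^2 - x_1 - 3x_2 + x_3 + 2 → -x_1 + 3x_2 + x_3 - 2
  leading term x_1: subtract (1)·g_4 from -x_1 + 3x_2 + x_3 - 2 → x_3 + 1
  leading term x_3: subtract (-3)·f_2 from x_3 + 1 → 0
  remainder 0.

S(f_1,g_5): leading monomials are coprime, so the S-polynomial reduces to 0 (Buchberger's first criterion).
S(f_2,g_5): leading monomials are coprime, so the S-polynomial reduces to 0 (Buchberger's first criterion).
S(f_3,g_5): lcm = x_1x_2^2. S = x_1x_2 + x_2x_3 + x_1 + 2x_2.
  leading term x_1x_2: subtract (-3)·f_3 from x_1x_2 + x_2x_3 + x_1 + 2x_2 → x_2x_3 + 2x_1 + 2x_2 - x_3 - 2
  leading term x_2x_3: subtract (-3x_2)·f_2 from x_2x_3 + 2x_1 + 2x_2 - x_3 - 2 → 2x_1 + x_2 - x_3 - 2
  leading term x_1: subtract (-2)·g_4 from 2x_1 + x_2 - x_3 - 2 → -x_3 - 1
  leading term x_3: subtract (3)·f_2 from -x_3 - 1 → 0
  remainder 0.

S(g_4,g_5): leading monomials are coprime, so the S-polynomial reduces to 0 (Buchberger's first criterion).
Every S-polynomial of the final basis reduces to 0, so we have a Gröbner basis.
Inter-reduce: drop elements whose leading term is divisible by another's, tail-reduce, and make monic.

G = {x_2^2 - 2x_2 - 1, x_1 - 3x_2 + 3, x_3 + 1}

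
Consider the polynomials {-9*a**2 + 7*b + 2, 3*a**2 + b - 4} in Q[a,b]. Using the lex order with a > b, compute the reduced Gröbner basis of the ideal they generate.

This is the nonlinear analogue of row-reducing a linear system.

f_1 = -9*a**2 + 7*b + 2, LT = a**2.
f_2 = 3*a**2 + b - 4, LT = a**2.

S(f_1,f_2): lcm = a**2. S = -10/9*b + 10/9.
  leading term b: no divisor's leading term divides it; move -10/9*b to the remainder.
  leading term 1: no divisor's leading term divides it; move 10/9 to the remainder.
  remainder -10/9*b + 10/9 ≠ 0; add g_3 = -10/9*b + 10/9 to the basis.

The other S-polynomials (S(f_1,g_3), S(f_2,g_3)) all reduce to 0 modulo the current basis, so we have a Gröbner basis.
Inter-reduce: drop elements whose leading term is divisible by another's, tail-reduce, and make monic.

G = {a**2 - 1, b - 1}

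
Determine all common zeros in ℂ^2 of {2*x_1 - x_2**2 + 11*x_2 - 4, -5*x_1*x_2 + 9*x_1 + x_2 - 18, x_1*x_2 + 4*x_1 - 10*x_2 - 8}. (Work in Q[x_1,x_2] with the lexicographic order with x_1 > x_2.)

{(2, 0)}

Compute a lex Gröbner basis by Buchberger's algorithm.
f_1 = 2*x_1 - x_2**2 + 11*x_2 - 4, LT = x_1.
f_2 = -5*x_1*x_2 + 9*x_1 + x_2 - 18, LT = x_1*x_2.
f_3 = x_1*x_2 + 4*x_1 - 10*x_2 - 8, LT = x_1*x_2.

S(f_1,f_2): lcm = x_1*x_2. S = 9/5*x_1 - 1/2*x_2**3 + 11/2*x_2**2 - 9/5*x_2 - 18/5.
  leading term x_1: subtract (9/10)·f_1 from 9/5*x_1 - 1/2*x_2**3 + 11/2*x_2**2 - 9/5*x_2 - 18/5 → -1/2*x_2**3 + 32/5*x_2**2 - 117/10*x_2
  leading term x_2**3: no divisor's leading term divides it; move -1/2*x_2**3 to the remainder.
  leading term x_2**2: no divisor's leading term divides it; move 32/5*x_2**2 to the remainder.
  leading term x_2: no divisor's leading term divides it; move -117/10*x_2 to the remainder.
  remainder -1/2*x_2**3 + 32/5*x_2**2 - 117/10*x_2 ≠ 0; add h_4 = -1/2*x_2**3 + 32/5*x_2**2 - 117/10*x_2 to the basis.

S(f_1,f_3): lcm = x_1*x_2. S = -4*x_1 - 1/2*x_2**3 + 11/2*x_2**2 + 8*x_2 + 8.
  leading term x_1: subtract (-2)·f_1 from -4*x_1 - 1/2*x_2**3 + 11/2*x_2**2 + 8*x_2 + 8 → -1/2*x_2**3 + 7/2*x_2**2 + 30*x_2
  leading term x_2**3: subtract (1)·h_4 from -1/2*x_2**3 + 7/2*x_2**2 + 30*x_2 → -29/10*x_2**2 + 417/10*x_2
  leading term x_2**2: no divisor's leading term divides it; move -29/10*x_2**2 to the remainder.
  leading term x_2: no divisor's leading term divides it; move 417/10*x_2 to the remainder.
  remainder -29/10*x_2**2 + 417/10*x_2 ≠ 0; add h_5 = -29/10*x_2**2 + 417/10*x_2 to the basis.

S(f_2,f_3): lcm = x_1*x_2. S = -29/5*x_1 + 49/5*x_2 + 58/5.
  leading term x_1: subtract (-29/10)·f_1 from -29/5*x_1 + 49/5*x_2 + 58/5 → -29/10*x_2**2 + 417/10*x_2
  leading term x_2**2: subtract (1)·h_5 from -29/10*x_2**2 + 417/10*x_2 → 0
  remainder 0.

S(f_1,h_4): leading monomials are coprime, so the S-polynomial reduces to 0 (Buchberger's first criterion).
S(f_2,h_4): lcm = x_1*x_2**3. S = 11*x_1*x_2**2 - 117/5*x_1*x_2 - 1/5*x_2**3 + 18/5*x_2**2.
  leading term x_1*x_2**2: subtract (11/2*x_2**2)·f_1 from 11*x_1*x_2**2 - 117/5*x_1*x_2 - 1/5*x_2**3 + 18/5*x_2**2 → -117/5*x_1*x_2 + 11/2*x_2**4 - 607/10*x_2**3 + 128/5*x_2**2
  leading term x_1*x_2: subtract (-117/10*x_2)·f_1 from -117/5*x_1*x_2 + 11/2*x_2**4 - 607/10*x_2**3 + 128/5*x_2**2 → 11/2*x_2**4 - 362/5*x_2**3 + 1543/10*x_2**2 - 234/5*x_2
  leading term x_2**4: subtract (-11*x_2)·h_4 from 11/2*x_2**4 - 362/5*x_2**3 + 1543/10*x_2**2 - 234/5*x_2 → -2*x_2**3 + 128/5*x_2**2 - 234/5*x_2
  leading term x_2**3: subtract (4)·h_4 from -2*x_2**3 + 128/5*x_2**2 - 234/5*x_2 → 0
  remainder 0.

S(f_3,h_4): lcm = x_1*x_2**3. S = 84/5*x_1*x_2**2 - 117/5*x_1*x_2 - 10*x_2**3 - 8*x_2**2.
  leading term x_1*x_2**2: subtract (42/5*x_2**2)·f_1 from 84/5*x_1*x_2**2 - 117/5*x_1*x_2 - 10*x_2**3 - 8*x_2**2 → -117/5*x_1*x_2 + 42/5*x_2**4 - 512/5*x_2**3 + 128/5*x_2**2
  leading term x_1*x_2: subtract (-117/10*x_2)·f_1 from -117/5*x_1*x_2 + 42/5*x_2**4 - 512/5*x_2**3 + 128/5*x_2**2 → 42/5*x_2**4 - 1141/10*x_2**3 + 1543/10*x_2**2 - 234/5*x_2
  leading term x_2**4: subtract (-84/5*x_2)·h_4 from 42/5*x_2**4 - 1141/10*x_2**3 + 1543/10*x_2**2 - 234/5*x_2 → -329/50*x_2**3 - 2113/50*x_2**2 - 234/5*x_2
  leading term x_2**3: subtract (329/25)·h_4 from -329/50*x_2**3 - 2113/50*x_2**2 - 234/5*x_2 → -31621/250*x_2**2 + 26793/250*x_2
  leading term x_2**2: subtract (31621/725)·h_5 from -31621/250*x_2**2 + 26793/250*x_2 → -1240896/725*x_2
  leading term x_2: no divisor's leading term divides it; move -1240896/725*x_2 to the remainder.
  remainder -1240896/725*x_2 ≠ 0; add h_6 = -1240896/725*x_2 to the basis.

S(f_1,h_5): leading monomials are coprime, so the S-polynomial reduces to 0 (Buchberger's first criterion).
S(f_2,h_5): lcm = x_1*x_2**2. S = 1824/145*x_1*x_2 - 1/5*x_2**2 + 18/5*x_2.
  leading term x_1*x_2: subtract (912/145*x_2)·f_1 from 1824/145*x_1*x_2 - 1/5*x_2**2 + 18/5*x_2 → 912/145*x_2**3 - 10061/145*x_2**2 + 834/29*x_2
  leading term x_2**3: subtract (-1824/145)·h_4 from 912/145*x_2**3 - 10061/145*x_2**2 + 834/29*x_2 → 8063/725*x_2**2 - 85854/725*x_2
  leading term x_2**2: subtract (-16126/4205)·h_5 from 8063/725*x_2**2 - 85854/725*x_2 → 174501/4205*x_2
  leading term x_2: subtract (-45/1856)·h_6 from 174501/4205*x_2 → 0
  remainder 0.

S(f_3,h_5): lcm = x_1*x_2**2. S = 533/29*x_1*x_2 - 10*x_2**2 - 8*x_2.
  leading term x_1*x_2: subtract (533/58*x_2)·f_1 from 533/29*x_1*x_2 - 10*x_2**2 - 8*x_2 → 533/58*x_2**3 - 6443/58*x_2**2 + 834/29*x_2
  leading term x_2**3: subtract (-533/29)·h_4 from 533/58*x_2**3 - 6443/58*x_2**2 + 834/29*x_2 → 1897/290*x_2**2 - 54021/290*x_2
  leading term x_2**2: subtract (-1897/841)·h_5 from 1897/290*x_2**2 - 54021/290*x_2 → -77556/841*x_2
  leading term x_2: subtract (25/464)·h_6 from -77556/841*x_2 → 0
  remainder 0.

S(h_4,h_5): lcm = x_2**3. S = 229/145*x_2**2 + 117/5*x_2.
  leading term x_2**2: subtract (-458/841)·h_5 from 229/145*x_2**2 + 117/5*x_2 → 38778/841*x_2
  leading term x_2: subtract (-25/928)·h_6 from 38778/841*x_2 → 0
  remainder 0.

S(f_1,h_6): leading monomials are coprime, so the S-polynomial reduces to 0 (Buchberger's first criterion).
S(f_2,h_6): lcm = x_1*x_2. S = -9/5*x_1 - 1/5*x_2 + 18/5.
  leading term x_1: subtract (-9/10)·f_1 from -9/5*x_1 - 1/5*x_2 + 18/5 → -9/10*x_2**2 + 97/10*x_2
  leading term x_2**2: subtract (9/29)·h_5 from -9/10*x_2**2 + 97/10*x_2 → -94/29*x_2
  leading term x_2: subtract (1175/620448)·h_6 from -94/29*x_2 → 0
  remainder 0.

S(f_3,h_6): lcm = x_1*x_2. S = 4*x_1 - 10*x_2 - 8.
  leading term x_1: subtract (2)·f_1 from 4*x_1 - 10*x_2 - 8 → 2*x_2**2 - 32*x_2
  leading term x_2**2: subtract (-20/29)·h_5 from 2*x_2**2 - 32*x_2 → -94/29*x_2
  leading term x_2: subtract (1175/620448)·h_6 from -94/29*x_2 → 0
  remainder 0.

S(h_4,h_6): lcm = x_2**3. S = -64/5*x_2**2 + 117/5*x_2.
  leading term x_2**2: subtract (128/29)·h_5 from -64/5*x_2**2 + 117/5*x_2 → -4659/29*x_2
  leading term x_2: subtract (38825/413632)·h_6 from -4659/29*x_2 → 0
  remainder 0.

S(h_5,h_6): lcm = x_2**2. S = -417/29*x_2.
  leading term x_2: subtract (3475/413632)·h_6 from -417/29*x_2 → 0
  remainder 0.

Every S-polynomial of the final basis reduces to 0, so we have a Gröbner basis.
Inter-reduce: drop elements whose leading term is divisible by another's, tail-reduce, and make monic.
Reduced Gröbner basis: {x_1 - 2, x_2}.

Elimination: the polynomial x_2 lies in the elimination ideal for x_2, so x_2 ∈ {0}. For each such x_2, the remaining basis elements (now univariate) give the rest of the solution.
  x_2 = 0: the earlier basis element becomes x_1 - 2 = 0, giving x_1 = 2 — point (2, 0).
A lex Gröbner basis triangularizes the system, enabling back-substitution.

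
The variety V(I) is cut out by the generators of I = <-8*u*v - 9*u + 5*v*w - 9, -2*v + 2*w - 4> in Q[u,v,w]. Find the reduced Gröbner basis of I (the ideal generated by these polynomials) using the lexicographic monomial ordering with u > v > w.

G = {u*w - 7/8*u - 5/8*w**2 + 5/4*w + 9/8, v - w + 2}

f_1 = -8*u*v - 9*u + 5*v*w - 9, LT = u*v.
f_2 = -2*v + 2*w - 4, LT = v.

S(f_1,f_2): lcm = u*v. S = u*w - 7/8*u - 5/8*v*w + 9/8.
  leading term u*w: no divisor's leading term divides it; move u*w to the remainder.
  leading term u: no divisor's leading term divides it; move -7/8*u to the remainder.
  leading term v*w: subtract (5/16*w)·f_2 from -5/8*v*w + 9/8 → -5/8*w**2 + 5/4*w + 9/8
  leading term w**2: no divisor's leading term divides it; move -5/8*w**2 to the remainder.
  leading term w: no divisor's leading term divides it; move 5/4*w to the remainder.
  leading term 1: no divisor's leading term divides it; move 9/8 to the remainder.
  remainder u*w - 7/8*u - 5/8*w**2 + 5/4*w + 9/8 ≠ 0; add g_3 = u*w - 7/8*u - 5/8*w**2 + 5/4*w + 9/8 to the basis.

The other S-polynomials (S(f_1,g_3), S(f_2,g_3)) all reduce to 0 modulo the current basis, so we have a Gröbner basis.
Inter-reduce: drop elements whose leading term is divisible by another's, tail-reduce, and make monic.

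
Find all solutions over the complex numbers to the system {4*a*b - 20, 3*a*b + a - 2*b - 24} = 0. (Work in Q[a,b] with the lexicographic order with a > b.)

{(-1, -5), (10, 1/2)}

Compute a lex Gröbner basis by Buchberger's algorithm.
f_1 = 4*a*b - 20, LT = a*b.
f_2 = 3*a*b + a - 2*b - 24, LT = a*b.

S(f_1,f_2): lcm = a*b. S = -1/3*a + 2/3*b + 3.
  leading term a: no divisor's leading term divides it; move -1/3*a to the remainder.
  leading term b: no divisor's leading term divides it; move 2/3*b to the remainder.
  leading term 1: no divisor's leading term divides it; move 3 to the remainder.
  remainder -1/3*a + 2/3*b + 3 ≠ 0; add h_3 = -1/3*a + 2/3*b + 3 to the basis.

S(f_1,h_3): lcm = a*b. S = 2*b**2 + 9*b - 5.
  leading term b**2: no divisor's leading term divides it; move 2*b**2 to the remainder.
  leading term b: no divisor's leading term divides it; move 9*b to the remainder.
  leading term 1: no divisor's leading term divides it; move -5 to the remainder.
  remainder 2*b**2 + 9*b - 5 ≠ 0; add h_4 = 2*b**2 + 9*b - 5 to the basis.

The other S-polynomials (S(f_2,h_3), S(f_1,h_4), S(f_2,h_4), S(h_3,h_4)) all reduce to 0 modulo the current basis, so we have a Gröbner basis.
Inter-reduce: drop elements whose leading term is divisible by another's, tail-reduce, and make monic.
Reduced Gröbner basis: {a - 2*b - 9, b**2 + 9/2*b - 5/2}.

From the last basis element, b**2 + 9/2*b - 5/2 = 0, so b takes values in {-5, 1/2}. Each choice, substituted upward through the basis, yields the corresponding point(s) of the solution set.
  b = -5: the earlier basis element becomes a + 1 = 0, giving a = -1 — point (-1, -5).
  b = 1/2: the earlier basis element becomes a - 10 = 0, giving a = 10 — point (10, 1/2).
Substituting each solution back into the original system confirms all equations vanish.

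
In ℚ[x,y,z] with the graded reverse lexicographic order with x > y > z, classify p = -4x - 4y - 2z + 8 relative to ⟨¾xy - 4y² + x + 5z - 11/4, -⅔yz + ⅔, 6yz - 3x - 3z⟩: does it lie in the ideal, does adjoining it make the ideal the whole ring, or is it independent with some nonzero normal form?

Adjoining -4x - 4y - 2z + 8 makes the ideal the whole ring: the system is inconsistent.

First compute the reduced Gröbner basis of I by Buchberger's algorithm.
f_1 = ¾xy - 4y² + x + 5z - 11/4, LT = xy.
f_2 = -⅔yz + ⅔, LT = yz.
f_3 = 6yz - 3x - 3z, LT = yz.

S(f_1,f_2): lcm = xyz. S = -16/3y²z + 4/3xz + 20/3z² + x - 11/3z.
  reduce S modulo (f_1, f_2, f_3):
  remainder 4/3xz + 20/3z² + x - 16/3y - 11/3z ≠ 0; add h_4 = 4/3xz + 20/3z² + x - 16/3y - 11/3z to the basis.

S(f_1,f_3): lcm = xyz. S = -16/3y²z + ½x² + 11/6xz + 20/3z² - 11/3z.
  reduce S modulo (f_1, f_2, f_3, h_4):
  remainder ½x² - 5/2z² - 11/8x + 2y + 11/8z ≠ 0; add h_5 = ½x² - 5/2z² - 11/8x + 2y + 11/8z to the basis.

S(f_2,f_3): lcm = yz. S = ½x + ½z - 1.
  reduce S modulo (f_1, f_2, f_3, h_4, h_5):
  remainder ½x + ½z - 1 ≠ 0; add h_6 = ½x + ½z - 1 to the basis.

S(f_1,h_5): lcm = x²y. S = -16/3xy² + 5yz² + 4/3x² + 11/4xy - 4y² + 20/3xz - 11/4yz - 11/3x.
  reduce S modulo (f_1, f_2, f_3, h_4, h_5, h_6):
  remainder -256/9y³ + 1312/27y² - 80/3z² + 16/9y - 754/27z + 98/3 ≠ 0; add h_7 = -256/9y³ + 1312/27y² - 80/3z² + 16/9y - 754/27z + 98/3 to the basis.

S(h_4,h_5): lcm = x²z. S = 5xz² + 5z³ + ¾x² - 4xy - 4yz - 11/4z².
  reduce S modulo (f_1, f_2, f_3, h_4, h_5, h_6, h_7):
  remainder -20z³ - 64/3y² + 67/2z² - 18y + 49/12z + 87/4 ≠ 0; add h_8 = -20z³ - 64/3y² + 67/2z² - 18y + 49/12z + 87/4 to the basis.

S(f_1,h_6): lcm = xy. S = -16/3y² - yz + 4/3x + 2y + 20/3z - 11/3.
  reduce S modulo (f_1, f_2, f_3, h_4, h_5, h_6, h_7, h_8):
  remainder -16/3y² + 2y + 16/3z - 2 ≠ 0; add h_9 = -16/3y² + 2y + 16/3z - 2 to the basis.

S(h_4,h_6): lcm = xz. S = 4z² + ¾x - 4y - ¾z.
  reduce S modulo (f_1, f_2, f_3, h_4, h_5, h_6, h_7, h_8, h_9):
  remainder 4z² - 4y - 3/2z + 3/2 ≠ 0; add h_10 = 4z² - 4y - 3/2z + 3/2 to the basis.

The other S-polynomials (S(f_1,h_4), S(f_2,h_4), S(f_3,h_4), S(f_2,h_5), S(f_3,h_5), S(f_2,h_6), S(f_3,h_6), S(h_5,h_6), S(f_1,h_7), S(f_2,h_7), S(f_3,h_7), S(h_4,h_7), S(h_5,h_7), S(h_6,h_7), S(f_1,h_8), S(f_2,h_8), S(f_3,h_8), S(h_4,h_8), S(h_5,h_8), S(h_6,h_8), S(h_7,h_8), S(f_1,h_9), S(f_2,h_9), S(f_3,h_9), S(h_4,h_9), S(h_5,h_9), S(h_6,h_9), S(h_7,h_9), S(h_8,h_9), S(f_1,h_10), S(f_2,h_10), S(f_3,h_10), S(h_4,h_10), S(h_5,h_10), S(h_6,h_10), S(h_7,h_10), S(h_8,h_10), S(h_9,h_10)) all reduce to 0 modulo the current basis, so we have a Gröbner basis.
Inter-reduce: drop elements whose leading term is divisible by another's, tail-reduce, and make monic.
Reduced Gröbner basis: {y² - ⅜y - z + ⅜, yz - 1, z² - y - ⅜z + ⅜, x + z - 2}.
Label its elements g_1 = y² - ⅜y - z + ⅜, g_2 = yz - 1, g_3 = z² - y - ⅜z + ⅜, g_4 = x + z - 2.

Reduce p = -4x - 4y - 2z + 8 modulo G:
  leading term x: subtract (-4)·g_4 from -4x - 4y - 2z + 8 → -4y + 2z
  leading term y: no divisor's leading term divides it; move -4y to the remainder.
  leading term z: no divisor's leading term divides it; move 2z to the remainder.
  normal form = -4y + 2z.
The normal form is nonzero, so p ∉ I. Since p minus its normal form lies in I, I + (p) = I + (r) where r = -4y + 2z; decide whether this ideal is the whole ring.
Run Buchberger on G together with r (pairs among the g_i already reduce to 0 since G is a Gröbner basis):
g_1 = y² - ⅜y - z + ⅜, LT = y².
g_2 = yz - 1, LT = yz.
g_3 = z² - y - ⅜z + ⅜, LT = z².
g_4 = x + z - 2, LT = x.
r = -4y + 2z, LT = y.

S(g_1,r): lcm = y². S = ½yz - ⅜y - z + ⅜.
  reduce S modulo (g_1, g_2, g_3, g_4, r):
  remainder -19/16z + ⅞ ≠ 0; add m_6 = -19/16z + ⅞ to the basis.

S(g_2,r): lcm = yz. S = ½z² - 1.
  reduce S modulo (g_1, g_2, g_3, g_4, r, m_6):
  remainder -263/304 ≠ 0; add m_7 = -263/304 to the basis.

The other S-polynomials (S(g_1,g_2), S(g_1,g_3), S(g_1,g_4), S(g_2,g_3), S(g_2,g_4), S(g_3,g_4), S(g_3,r), S(g_4,r), S(g_1,m_6), S(g_2,m_6), S(g_3,m_6), S(g_4,m_6), S(r,m_6), S(g_1,m_7), S(g_2,m_7), S(g_3,m_7), S(g_4,m_7), S(r,m_7), S(m_6,m_7)) all reduce to 0 modulo the current basis, so we have a Gröbner basis.
Inter-reduce: drop elements whose leading term is divisible by another's, tail-reduce, and make monic.
Reduced Gröbner basis: {1}.
The reduced Gröbner basis of I + (p) is {1}: the ideal is the whole ring, so the enlarged system has no common solution — adjoining p is inconsistent.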